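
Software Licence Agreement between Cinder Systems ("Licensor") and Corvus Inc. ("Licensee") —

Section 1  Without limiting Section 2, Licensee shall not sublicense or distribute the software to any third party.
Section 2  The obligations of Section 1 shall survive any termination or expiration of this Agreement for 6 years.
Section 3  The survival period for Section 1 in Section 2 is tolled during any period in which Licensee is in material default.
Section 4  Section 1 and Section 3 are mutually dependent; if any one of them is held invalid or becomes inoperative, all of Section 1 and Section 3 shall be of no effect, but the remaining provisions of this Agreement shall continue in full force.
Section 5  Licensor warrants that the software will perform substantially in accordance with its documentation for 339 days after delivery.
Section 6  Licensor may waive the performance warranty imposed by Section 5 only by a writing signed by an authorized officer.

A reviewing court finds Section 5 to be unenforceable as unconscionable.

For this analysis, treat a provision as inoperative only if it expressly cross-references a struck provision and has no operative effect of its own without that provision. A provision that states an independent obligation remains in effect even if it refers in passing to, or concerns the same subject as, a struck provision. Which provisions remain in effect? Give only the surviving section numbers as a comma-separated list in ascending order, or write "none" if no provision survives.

1, 2, 3, 4

Section 5 is struck. Section 6 operates only by reference to Section 5, so it falls with Section 5. Section 4 ties Section 1 and Section 3 together, but none of those is affected here; the remaining provisions continue in force under Section 4. That leaves Section 1, Section 2, Section 3, and Section 4 in effect.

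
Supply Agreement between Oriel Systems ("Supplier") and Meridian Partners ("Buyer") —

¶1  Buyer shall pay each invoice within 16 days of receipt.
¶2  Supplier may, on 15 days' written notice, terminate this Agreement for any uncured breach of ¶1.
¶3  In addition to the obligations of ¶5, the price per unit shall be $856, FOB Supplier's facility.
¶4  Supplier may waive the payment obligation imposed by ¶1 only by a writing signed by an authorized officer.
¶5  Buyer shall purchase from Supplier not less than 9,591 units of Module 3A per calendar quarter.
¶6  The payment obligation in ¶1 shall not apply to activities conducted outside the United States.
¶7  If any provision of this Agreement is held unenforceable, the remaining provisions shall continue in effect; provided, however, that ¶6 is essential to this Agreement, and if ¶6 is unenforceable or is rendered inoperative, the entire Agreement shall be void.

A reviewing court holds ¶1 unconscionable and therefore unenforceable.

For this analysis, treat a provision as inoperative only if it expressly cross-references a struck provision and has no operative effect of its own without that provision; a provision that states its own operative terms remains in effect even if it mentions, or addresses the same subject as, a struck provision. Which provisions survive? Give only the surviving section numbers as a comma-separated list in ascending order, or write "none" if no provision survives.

¶1 is struck. The only function of ¶2 is the termination right for breach of ¶1, so it cannot stand once ¶1 is removed. ¶4 operates only by reference to ¶1, so it falls with ¶1. ¶6 operates only by reference to ¶1, so it falls with ¶1. ¶7 makes ¶6 an essential term, and ¶6 has been rendered inoperative by the cascade; under ¶7, the entire Agreement is therefore void. No provision of the Agreement survives.

none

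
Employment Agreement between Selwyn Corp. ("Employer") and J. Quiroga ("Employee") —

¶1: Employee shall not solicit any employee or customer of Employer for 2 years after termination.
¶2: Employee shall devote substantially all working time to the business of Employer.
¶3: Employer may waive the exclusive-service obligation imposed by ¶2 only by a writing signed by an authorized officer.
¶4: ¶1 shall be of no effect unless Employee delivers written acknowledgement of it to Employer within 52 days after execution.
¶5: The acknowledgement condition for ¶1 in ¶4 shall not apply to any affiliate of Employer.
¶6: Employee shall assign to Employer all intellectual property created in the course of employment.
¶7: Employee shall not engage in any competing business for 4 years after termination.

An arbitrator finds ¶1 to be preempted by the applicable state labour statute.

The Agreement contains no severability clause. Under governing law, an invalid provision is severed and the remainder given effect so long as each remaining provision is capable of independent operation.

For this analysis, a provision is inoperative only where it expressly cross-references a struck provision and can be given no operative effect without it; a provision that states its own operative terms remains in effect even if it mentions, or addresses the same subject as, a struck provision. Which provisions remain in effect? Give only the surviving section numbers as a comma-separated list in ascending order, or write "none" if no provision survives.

¶1 is struck. ¶4 has no operative effect of its own apart from ¶1 and is therefore inoperative. ¶5 operates only by reference to ¶4, so it falls with ¶4. Under the stated default rule, only provisions that cannot operate independently fall away; the rest are enforced. ¶2, ¶3, ¶6, and ¶7 remain in effect.

2, 3, 6, 7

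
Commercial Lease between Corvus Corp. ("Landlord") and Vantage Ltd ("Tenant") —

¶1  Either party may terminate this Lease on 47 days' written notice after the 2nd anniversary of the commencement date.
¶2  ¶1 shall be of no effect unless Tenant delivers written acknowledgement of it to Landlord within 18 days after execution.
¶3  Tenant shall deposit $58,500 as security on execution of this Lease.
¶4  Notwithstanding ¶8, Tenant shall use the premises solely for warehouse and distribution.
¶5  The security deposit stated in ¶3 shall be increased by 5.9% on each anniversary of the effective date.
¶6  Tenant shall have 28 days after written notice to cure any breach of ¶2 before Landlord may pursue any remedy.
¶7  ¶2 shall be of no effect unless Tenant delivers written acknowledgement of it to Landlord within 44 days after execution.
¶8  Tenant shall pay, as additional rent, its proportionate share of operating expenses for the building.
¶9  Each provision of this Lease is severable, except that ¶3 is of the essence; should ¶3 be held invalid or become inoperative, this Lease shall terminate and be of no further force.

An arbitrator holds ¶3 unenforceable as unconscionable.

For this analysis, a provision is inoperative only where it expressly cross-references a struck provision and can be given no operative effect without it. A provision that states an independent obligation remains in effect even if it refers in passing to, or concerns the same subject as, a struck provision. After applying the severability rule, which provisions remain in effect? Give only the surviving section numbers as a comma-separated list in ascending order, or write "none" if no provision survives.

none

¶3 is struck. ¶5 operates only by reference to ¶3, so it falls with ¶3. ¶9 makes ¶3 an essential term, and ¶3 is the provision held invalid; under ¶9, the entire Lease is therefore void. No provision of the Lease survives.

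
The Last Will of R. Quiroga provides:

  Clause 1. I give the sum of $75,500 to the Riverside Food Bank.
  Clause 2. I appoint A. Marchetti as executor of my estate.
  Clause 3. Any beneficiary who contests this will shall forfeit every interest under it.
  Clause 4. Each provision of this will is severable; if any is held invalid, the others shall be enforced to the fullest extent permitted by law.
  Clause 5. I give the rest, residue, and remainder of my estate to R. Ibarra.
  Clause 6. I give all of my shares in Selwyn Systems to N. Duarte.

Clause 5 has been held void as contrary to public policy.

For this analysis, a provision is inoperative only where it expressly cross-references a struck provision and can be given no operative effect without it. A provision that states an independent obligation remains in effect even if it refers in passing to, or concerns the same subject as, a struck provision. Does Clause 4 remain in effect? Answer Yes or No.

Clause 5 is struck. No other provision's operative terms depend on Clause 5. Under the severability clause in Clause 4, the remaining provisions continue in force. The provisions still in force are Clause 1, Clause 2, Clause 3, Clause 4, and Clause 6. Clause 4 is among the surviving provisions, so the answer is yes.

Yes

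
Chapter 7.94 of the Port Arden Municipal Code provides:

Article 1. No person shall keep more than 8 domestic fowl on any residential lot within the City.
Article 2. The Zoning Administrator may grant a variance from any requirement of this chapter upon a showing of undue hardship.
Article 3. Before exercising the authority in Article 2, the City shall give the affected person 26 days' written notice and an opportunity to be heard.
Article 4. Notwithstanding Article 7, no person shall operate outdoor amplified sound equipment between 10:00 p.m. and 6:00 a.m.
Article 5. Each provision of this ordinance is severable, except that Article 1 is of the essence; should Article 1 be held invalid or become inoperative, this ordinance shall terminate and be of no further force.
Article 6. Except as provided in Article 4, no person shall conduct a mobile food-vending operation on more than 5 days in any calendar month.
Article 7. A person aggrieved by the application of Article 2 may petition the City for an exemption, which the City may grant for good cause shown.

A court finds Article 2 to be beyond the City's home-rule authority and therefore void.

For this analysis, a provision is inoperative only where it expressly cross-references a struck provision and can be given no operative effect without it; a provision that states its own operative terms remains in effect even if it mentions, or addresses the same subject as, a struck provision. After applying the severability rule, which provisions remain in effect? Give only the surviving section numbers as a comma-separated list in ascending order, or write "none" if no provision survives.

Article 2 is struck. Article 3 merely fixes the notice-and-hearing requirement for Article 2; with Article 2 gone it has nothing to operate on and falls away. Article 7 merely fixes the exemption procedure for Article 2; with Article 2 gone it has nothing to operate on and falls away. Although Article 4 refers to Article 7, its operative terms do not depend on Article 7, so it remains in effect. Article 5 makes Article 1 an essential term, but Article 1 is unaffected, so the severability proviso in Article 5 preserves the remaining provisions. The provisions still in force are Article 1, Article 4, Article 5, and Article 6.

1, 4, 5, 6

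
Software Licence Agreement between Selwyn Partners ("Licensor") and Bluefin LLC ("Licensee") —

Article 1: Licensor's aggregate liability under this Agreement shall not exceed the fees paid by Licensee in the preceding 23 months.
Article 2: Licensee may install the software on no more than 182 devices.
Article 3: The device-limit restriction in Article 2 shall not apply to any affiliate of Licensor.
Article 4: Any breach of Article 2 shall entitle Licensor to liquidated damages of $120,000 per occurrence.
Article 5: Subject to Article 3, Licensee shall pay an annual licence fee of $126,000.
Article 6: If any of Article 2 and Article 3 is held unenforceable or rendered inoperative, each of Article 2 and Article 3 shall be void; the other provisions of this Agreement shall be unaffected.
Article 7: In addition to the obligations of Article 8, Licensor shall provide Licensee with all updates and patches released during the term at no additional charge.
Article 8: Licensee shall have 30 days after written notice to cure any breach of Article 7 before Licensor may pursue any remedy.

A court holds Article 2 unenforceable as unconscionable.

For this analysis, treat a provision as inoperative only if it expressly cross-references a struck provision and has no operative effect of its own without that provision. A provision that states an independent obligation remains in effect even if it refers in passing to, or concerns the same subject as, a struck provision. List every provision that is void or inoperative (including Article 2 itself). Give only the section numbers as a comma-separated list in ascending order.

2, 3, 4

Article 2 is struck. Article 3 has no operative effect of its own apart from Article 2 and is therefore inoperative. Article 4 does nothing except set the liquidated-damages amount by reference to Article 2; with Article 2 gone it has no independent effect and is inoperative. Although Article 5 refers to Article 3, its operative terms do not depend on Article 3, so it remains in effect. Article 6 declares Article 2 and Article 3 mutually dependent; since one of them has fallen, all of them are of no effect. The remainder continues in force under Article 6. That leaves Article 1, Article 5, Article 6, Article 7, and Article 8 in effect.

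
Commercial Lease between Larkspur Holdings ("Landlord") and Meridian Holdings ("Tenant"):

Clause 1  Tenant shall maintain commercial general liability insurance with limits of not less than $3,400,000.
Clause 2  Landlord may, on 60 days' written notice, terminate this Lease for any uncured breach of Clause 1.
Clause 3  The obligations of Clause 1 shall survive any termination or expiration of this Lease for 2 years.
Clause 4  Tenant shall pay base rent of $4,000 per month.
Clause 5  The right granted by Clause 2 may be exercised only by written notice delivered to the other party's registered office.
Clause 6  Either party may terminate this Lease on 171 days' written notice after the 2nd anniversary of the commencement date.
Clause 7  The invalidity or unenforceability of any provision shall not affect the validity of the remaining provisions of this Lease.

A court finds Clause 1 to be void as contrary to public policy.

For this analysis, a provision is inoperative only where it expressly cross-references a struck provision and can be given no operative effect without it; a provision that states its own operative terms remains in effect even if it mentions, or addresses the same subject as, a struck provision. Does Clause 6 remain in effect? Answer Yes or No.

Clause 1 is struck. Clause 2 operates only by reference to Clause 1, so it falls with Clause 1. Clause 3 merely fixes the survival period for Clause 1; with Clause 1 gone it has nothing to operate on and falls away. Clause 5 has no operative effect of its own apart from Clause 2 and is therefore inoperative. Under the severability clause in Clause 7, the remaining provisions continue in force. The provisions still in force are Clause 4, Clause 6, and Clause 7. Clause 6 is among the surviving provisions, so the answer is yes.

Yes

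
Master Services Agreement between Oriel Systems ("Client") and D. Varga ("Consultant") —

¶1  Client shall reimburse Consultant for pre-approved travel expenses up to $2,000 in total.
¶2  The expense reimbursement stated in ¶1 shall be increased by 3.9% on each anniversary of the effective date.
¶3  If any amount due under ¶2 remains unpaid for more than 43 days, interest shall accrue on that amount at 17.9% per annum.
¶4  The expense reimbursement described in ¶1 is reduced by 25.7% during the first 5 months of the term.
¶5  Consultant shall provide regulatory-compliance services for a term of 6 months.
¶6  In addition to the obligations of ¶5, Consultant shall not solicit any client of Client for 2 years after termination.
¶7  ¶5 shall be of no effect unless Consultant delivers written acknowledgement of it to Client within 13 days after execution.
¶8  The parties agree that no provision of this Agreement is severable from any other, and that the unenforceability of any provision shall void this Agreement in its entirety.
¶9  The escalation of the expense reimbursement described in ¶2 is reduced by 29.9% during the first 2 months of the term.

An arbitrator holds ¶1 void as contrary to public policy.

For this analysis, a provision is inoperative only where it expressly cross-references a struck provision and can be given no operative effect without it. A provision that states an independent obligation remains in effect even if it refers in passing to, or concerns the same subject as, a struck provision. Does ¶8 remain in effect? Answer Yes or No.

¶1 is struck. ¶2 has no operative effect of its own apart from ¶1 and is therefore inoperative. The whole of ¶4 is the introductory reduction to the expense reimbursement, defined by reference to ¶1, so ¶4 cannot stand once ¶1 is removed. ¶3 has no operative effect of its own apart from ¶2 and is therefore inoperative. The whole of ¶9 is the introductory reduction to the escalation of the expense reimbursement, defined by reference to ¶2, so ¶9 cannot stand once ¶2 is removed. ¶8 provides that the Agreement is not severable, so the invalidity of any one provision voids the entire Agreement. No provision of the Agreement survives. ¶8 is among the inoperative provisions, so the answer is no.

No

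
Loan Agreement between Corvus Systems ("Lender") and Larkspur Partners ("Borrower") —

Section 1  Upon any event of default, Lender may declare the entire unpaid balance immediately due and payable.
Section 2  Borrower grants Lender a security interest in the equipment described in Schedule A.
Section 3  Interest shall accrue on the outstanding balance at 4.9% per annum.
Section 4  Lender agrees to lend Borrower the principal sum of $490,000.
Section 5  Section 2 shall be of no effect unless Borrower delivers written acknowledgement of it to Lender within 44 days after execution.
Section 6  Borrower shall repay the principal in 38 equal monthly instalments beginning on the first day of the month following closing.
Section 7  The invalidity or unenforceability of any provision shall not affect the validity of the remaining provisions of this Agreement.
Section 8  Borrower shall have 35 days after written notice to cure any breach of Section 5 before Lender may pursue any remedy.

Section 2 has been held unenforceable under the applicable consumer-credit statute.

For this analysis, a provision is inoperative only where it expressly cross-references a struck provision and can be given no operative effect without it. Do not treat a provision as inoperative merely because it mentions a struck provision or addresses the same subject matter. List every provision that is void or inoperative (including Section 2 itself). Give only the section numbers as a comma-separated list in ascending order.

Section 2 is struck. Section 5 merely fixes the acknowledgement condition for Section 2; with Section 2 gone it has nothing to operate on and falls away. Section 8 operates only by reference to Section 5, so it falls with Section 5. Under the severability clause in Section 7, the remaining provisions continue in force. Section 1, Section 3, Section 4, Section 6, and Section 7 remain in effect.

2, 5, 8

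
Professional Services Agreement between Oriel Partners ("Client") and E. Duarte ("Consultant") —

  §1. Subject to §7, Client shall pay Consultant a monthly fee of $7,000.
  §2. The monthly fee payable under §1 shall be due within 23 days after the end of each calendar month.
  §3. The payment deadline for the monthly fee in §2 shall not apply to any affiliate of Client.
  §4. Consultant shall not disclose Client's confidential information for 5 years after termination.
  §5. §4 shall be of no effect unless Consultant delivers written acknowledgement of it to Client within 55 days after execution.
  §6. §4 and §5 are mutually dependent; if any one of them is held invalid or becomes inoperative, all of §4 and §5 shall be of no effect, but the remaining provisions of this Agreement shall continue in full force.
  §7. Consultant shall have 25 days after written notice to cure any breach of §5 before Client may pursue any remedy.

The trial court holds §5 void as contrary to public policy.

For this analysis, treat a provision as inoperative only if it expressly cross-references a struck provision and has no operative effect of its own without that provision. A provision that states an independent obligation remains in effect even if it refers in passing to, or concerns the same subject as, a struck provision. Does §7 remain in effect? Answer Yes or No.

No

§5 is struck. §7 has no operative effect of its own apart from §5 and is therefore inoperative. Although §1 refers to §7, its operative terms do not depend on §7, so it remains in effect. §6 declares §4 and §5 mutually dependent; since one of them has fallen, all of them are of no effect. That brings down §4 as well. The remainder continues in force under §6. The provisions still in force are §1, §2, §3, and §6. §7 is among the inoperative provisions, so the answer is no.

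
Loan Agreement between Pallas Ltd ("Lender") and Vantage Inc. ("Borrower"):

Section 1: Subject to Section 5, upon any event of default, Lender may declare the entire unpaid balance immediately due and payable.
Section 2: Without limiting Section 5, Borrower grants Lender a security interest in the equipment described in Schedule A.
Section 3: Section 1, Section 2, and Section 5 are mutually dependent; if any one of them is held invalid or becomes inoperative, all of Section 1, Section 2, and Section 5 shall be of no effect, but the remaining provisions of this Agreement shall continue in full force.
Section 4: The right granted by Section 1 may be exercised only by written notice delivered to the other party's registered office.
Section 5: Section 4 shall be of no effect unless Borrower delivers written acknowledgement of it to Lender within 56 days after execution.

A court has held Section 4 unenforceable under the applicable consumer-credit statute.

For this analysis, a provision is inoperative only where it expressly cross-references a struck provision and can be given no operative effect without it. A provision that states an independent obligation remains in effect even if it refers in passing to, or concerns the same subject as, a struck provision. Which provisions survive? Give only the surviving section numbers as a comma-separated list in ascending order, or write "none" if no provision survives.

Section 4 is struck. Section 5 has no operative effect of its own apart from Section 4 and is therefore inoperative. Section 3 declares Section 1, Section 2, and Section 5 mutually dependent; since one of them has fallen, all of them are of no effect. That brings down Section 1 and Section 2 as well. The remainder continues in force under Section 3. Only Section 3 remains in effect.

3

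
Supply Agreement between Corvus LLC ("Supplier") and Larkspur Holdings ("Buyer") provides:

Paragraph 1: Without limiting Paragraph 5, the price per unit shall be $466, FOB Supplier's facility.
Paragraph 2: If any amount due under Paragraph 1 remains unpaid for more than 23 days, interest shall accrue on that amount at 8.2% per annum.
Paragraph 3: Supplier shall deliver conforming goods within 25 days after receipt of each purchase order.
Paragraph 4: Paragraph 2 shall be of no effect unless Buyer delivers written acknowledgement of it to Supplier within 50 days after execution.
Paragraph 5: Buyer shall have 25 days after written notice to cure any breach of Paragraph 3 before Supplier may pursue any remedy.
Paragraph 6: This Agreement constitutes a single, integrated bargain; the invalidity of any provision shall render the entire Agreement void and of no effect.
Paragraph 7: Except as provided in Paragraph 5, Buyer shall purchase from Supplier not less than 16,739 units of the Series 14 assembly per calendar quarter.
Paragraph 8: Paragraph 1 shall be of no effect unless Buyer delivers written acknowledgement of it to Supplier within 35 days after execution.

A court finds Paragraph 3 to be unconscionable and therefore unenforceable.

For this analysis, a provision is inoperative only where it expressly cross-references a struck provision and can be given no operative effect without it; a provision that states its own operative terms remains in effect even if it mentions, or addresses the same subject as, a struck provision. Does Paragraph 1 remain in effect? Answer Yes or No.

Paragraph 3 is struck. Paragraph 5 merely fixes the cure period for breach of Paragraph 3; with Paragraph 3 gone it has nothing to operate on and falls away. Paragraph 6 provides that the Agreement is not severable, so the invalidity of any one provision voids the entire Agreement. No provision of the Agreement survives. Paragraph 1 is among the inoperative provisions, so the answer is no.

No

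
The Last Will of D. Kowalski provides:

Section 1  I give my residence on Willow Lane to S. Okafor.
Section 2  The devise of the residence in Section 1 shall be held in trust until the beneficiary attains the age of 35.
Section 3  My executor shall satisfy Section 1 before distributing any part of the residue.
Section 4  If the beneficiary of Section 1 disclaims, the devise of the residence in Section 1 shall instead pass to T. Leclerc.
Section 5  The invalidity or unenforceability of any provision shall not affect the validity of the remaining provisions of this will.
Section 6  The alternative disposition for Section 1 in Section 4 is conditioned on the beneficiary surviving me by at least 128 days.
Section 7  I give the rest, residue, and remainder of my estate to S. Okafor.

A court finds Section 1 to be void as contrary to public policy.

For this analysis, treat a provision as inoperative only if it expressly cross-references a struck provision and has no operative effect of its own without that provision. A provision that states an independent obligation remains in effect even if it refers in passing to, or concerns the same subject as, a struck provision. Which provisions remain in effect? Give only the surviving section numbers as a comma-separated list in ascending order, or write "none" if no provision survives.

Section 1 is struck. Section 2 merely fixes the trust for Section 1; with Section 1 gone it has nothing to operate on and falls away. Section 3 has no operative effect of its own apart from Section 1 and is therefore inoperative. Section 4 merely fixes the alternative disposition for Section 1; with Section 1 gone it has nothing to operate on and falls away. Section 6 merely fixes the survivorship condition on Section 4; with Section 4 gone it has nothing to operate on and falls away. Under the severability clause in Section 5, the remaining provisions continue in force. Section 5 and Section 7 remain in effect.

5, 7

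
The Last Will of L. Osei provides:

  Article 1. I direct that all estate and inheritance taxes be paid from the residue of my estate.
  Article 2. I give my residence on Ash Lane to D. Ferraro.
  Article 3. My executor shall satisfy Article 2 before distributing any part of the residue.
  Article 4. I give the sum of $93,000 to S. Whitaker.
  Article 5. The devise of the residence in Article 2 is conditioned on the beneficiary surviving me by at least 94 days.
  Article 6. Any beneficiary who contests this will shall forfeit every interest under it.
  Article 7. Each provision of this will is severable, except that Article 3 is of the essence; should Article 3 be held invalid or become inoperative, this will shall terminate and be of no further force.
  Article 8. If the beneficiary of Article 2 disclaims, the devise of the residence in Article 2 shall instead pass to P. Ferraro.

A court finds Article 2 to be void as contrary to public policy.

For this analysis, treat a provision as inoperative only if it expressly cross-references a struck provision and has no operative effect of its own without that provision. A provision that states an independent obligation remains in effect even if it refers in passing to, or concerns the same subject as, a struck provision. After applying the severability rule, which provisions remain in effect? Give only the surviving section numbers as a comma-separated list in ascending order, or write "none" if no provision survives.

none

Article 2 is struck. Article 3 merely fixes the priority direction for Article 2; with Article 2 gone it has nothing to operate on and falls away. Article 5 operates only by reference to Article 2, so it falls with Article 2. Article 8 operates only by reference to Article 2, so it falls with Article 2. Article 7 makes Article 3 an essential term, and Article 3 has been rendered inoperative by the cascade; under Article 7, the entire will is therefore void. No provision of the will survives.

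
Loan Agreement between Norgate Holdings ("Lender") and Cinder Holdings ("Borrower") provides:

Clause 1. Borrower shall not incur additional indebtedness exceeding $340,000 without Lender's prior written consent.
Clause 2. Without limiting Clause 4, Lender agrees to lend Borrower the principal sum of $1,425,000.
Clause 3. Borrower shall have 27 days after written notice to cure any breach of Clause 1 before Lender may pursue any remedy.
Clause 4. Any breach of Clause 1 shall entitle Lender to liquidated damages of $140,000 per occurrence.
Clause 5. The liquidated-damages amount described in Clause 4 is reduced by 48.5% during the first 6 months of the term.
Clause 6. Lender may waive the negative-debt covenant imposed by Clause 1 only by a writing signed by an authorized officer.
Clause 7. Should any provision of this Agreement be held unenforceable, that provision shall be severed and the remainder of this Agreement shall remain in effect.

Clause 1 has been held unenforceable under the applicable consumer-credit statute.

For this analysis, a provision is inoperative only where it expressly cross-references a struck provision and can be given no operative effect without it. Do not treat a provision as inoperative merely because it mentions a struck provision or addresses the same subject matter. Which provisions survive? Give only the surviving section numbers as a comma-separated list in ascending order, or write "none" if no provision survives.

2, 7

Clause 1 is struck. The only function of Clause 3 is the cure period for breach of Clause 1, so it cannot stand once Clause 1 is removed. Clause 4 does nothing except set the liquidated-damages amount by reference to Clause 1; with Clause 1 gone it has no independent effect and is inoperative. Clause 6 merely fixes the waiver condition for Clause 1; with Clause 1 gone it has nothing to operate on and falls away. Clause 5 has no operative effect of its own apart from Clause 4 and is therefore inoperative. Although Clause 2 refers to Clause 4, its operative terms do not depend on Clause 4, so it remains in effect. Under the severability clause in Clause 7, the remaining provisions continue in force. That leaves Clause 2 and Clause 7 in effect.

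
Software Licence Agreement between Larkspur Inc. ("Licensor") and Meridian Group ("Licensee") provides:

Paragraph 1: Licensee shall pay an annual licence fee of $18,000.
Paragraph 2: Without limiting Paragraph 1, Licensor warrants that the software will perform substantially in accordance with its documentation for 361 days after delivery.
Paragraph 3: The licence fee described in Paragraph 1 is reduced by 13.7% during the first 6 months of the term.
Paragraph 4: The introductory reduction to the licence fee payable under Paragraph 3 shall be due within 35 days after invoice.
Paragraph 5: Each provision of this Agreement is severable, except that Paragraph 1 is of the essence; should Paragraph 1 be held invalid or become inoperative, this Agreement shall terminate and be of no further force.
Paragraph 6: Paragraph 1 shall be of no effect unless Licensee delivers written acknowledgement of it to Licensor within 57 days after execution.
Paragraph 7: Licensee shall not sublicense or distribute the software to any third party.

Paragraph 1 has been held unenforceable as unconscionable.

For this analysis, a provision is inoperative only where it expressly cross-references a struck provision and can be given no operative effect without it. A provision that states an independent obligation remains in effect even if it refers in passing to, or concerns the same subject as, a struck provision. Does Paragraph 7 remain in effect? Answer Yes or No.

No

Paragraph 1 is struck. Paragraph 3 operates only by reference to Paragraph 1, so it falls with Paragraph 1. Paragraph 6 merely fixes the acknowledgement condition for Paragraph 1; with Paragraph 1 gone it has nothing to operate on and falls away. Paragraph 4 has no operative effect of its own apart from Paragraph 3 and is therefore inoperative. Paragraph 5 makes Paragraph 1 an essential term, and Paragraph 1 is the provision held invalid; under Paragraph 5, the entire Agreement is therefore void. No provision of the Agreement survives. Paragraph 7 is among the inoperative provisions, so the answer is no.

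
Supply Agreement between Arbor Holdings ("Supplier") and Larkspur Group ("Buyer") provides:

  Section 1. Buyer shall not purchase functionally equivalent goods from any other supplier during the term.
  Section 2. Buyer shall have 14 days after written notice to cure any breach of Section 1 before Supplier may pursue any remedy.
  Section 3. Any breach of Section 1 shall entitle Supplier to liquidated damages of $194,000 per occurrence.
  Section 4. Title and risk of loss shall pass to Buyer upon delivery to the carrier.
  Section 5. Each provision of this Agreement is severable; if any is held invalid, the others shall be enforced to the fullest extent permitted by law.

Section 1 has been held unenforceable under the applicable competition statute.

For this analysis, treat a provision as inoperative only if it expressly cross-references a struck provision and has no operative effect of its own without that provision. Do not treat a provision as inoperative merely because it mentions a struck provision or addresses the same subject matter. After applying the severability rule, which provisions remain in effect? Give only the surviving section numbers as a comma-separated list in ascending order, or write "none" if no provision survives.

Section 1 is struck. The only function of Section 2 is the cure period for breach of Section 1, so it cannot stand once Section 1 is removed. The whole of Section 3 is the liquidated-damages amount, defined by reference to Section 1, so Section 3 cannot stand once Section 1 is removed. Under the severability clause in Section 5, the remaining provisions continue in force. Section 4 and Section 5 remain in effect.

4, 5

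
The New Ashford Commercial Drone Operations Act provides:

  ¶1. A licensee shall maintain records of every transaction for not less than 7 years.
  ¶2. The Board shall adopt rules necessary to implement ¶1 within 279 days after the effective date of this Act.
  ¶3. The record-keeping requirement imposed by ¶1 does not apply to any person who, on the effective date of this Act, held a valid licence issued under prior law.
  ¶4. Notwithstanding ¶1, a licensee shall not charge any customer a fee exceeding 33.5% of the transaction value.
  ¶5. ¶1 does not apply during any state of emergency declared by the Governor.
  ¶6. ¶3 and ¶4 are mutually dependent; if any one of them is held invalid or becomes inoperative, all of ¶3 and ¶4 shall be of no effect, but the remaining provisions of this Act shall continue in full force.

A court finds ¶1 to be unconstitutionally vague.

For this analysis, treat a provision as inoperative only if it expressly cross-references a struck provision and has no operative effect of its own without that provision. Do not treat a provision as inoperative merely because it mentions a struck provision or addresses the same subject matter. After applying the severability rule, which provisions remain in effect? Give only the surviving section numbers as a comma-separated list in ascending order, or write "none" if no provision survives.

¶1 is struck. ¶2 has no operative effect of its own apart from ¶1 and is therefore inoperative. ¶3 merely fixes the grandfather exemption from ¶1; with ¶1 gone it has nothing to operate on and falls away. ¶5 operates only by reference to ¶1, so it falls with ¶1. ¶6 declares ¶3 and ¶4 mutually dependent; since one of them has fallen, all of them are of no effect. That brings down ¶4 as well. The remainder continues in force under ¶6. Only ¶6 remains in effect.

6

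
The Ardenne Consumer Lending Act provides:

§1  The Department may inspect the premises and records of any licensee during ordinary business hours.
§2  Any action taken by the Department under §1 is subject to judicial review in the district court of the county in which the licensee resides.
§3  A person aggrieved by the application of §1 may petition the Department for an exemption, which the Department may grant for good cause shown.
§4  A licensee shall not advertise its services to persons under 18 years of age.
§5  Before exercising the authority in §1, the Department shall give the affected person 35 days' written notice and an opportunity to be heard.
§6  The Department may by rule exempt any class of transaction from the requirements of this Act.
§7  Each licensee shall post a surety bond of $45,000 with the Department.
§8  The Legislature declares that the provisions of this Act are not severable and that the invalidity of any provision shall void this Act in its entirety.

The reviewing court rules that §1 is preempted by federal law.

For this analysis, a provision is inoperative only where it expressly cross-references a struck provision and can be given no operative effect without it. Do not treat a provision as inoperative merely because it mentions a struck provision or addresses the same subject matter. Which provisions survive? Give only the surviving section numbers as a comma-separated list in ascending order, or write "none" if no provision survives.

§1 is struck. §2 has no operative effect of its own apart from §1 and is therefore inoperative. §3 has no operative effect of its own apart from §1 and is therefore inoperative. §5 operates only by reference to §1, so it falls with §1. §8 provides that the Act is not severable, so the invalidity of any one provision voids the entire Act. No provision of the Act survives.

none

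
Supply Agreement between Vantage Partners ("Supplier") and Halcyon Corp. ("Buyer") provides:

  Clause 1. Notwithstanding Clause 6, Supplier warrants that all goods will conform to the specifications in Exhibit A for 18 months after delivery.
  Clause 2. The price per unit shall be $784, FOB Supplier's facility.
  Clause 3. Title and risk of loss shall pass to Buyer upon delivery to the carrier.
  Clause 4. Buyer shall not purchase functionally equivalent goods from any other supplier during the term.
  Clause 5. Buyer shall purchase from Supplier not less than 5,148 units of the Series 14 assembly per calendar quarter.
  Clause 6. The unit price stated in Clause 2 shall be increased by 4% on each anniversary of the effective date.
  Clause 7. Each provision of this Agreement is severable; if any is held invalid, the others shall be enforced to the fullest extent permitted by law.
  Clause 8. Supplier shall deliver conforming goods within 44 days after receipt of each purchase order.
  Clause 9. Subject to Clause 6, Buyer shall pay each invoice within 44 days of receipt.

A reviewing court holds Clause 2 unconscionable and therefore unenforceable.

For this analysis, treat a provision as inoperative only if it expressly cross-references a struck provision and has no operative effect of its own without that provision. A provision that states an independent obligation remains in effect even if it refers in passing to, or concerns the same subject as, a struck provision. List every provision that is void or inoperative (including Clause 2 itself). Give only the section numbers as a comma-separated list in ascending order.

Clause 2 is struck. Clause 6 has no operative effect of its own apart from Clause 2 and is therefore inoperative. Clause 1 mentions Clause 6 but its own obligation stands independently of Clause 6, so Clause 1 is not affected. Although Clause 9 refers to Clause 6, its operative terms do not depend on Clause 6, so it remains in effect. Under the severability clause in Clause 7, the remaining provisions continue in force. Clause 1, Clause 3, Clause 4, Clause 5, Clause 7, Clause 8, and Clause 9 remain in effect.

2, 6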